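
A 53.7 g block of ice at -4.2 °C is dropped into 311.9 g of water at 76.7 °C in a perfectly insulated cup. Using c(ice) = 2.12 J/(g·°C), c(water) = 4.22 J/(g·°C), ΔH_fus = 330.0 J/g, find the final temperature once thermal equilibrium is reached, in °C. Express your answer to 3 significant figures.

T_f = 53.6 °C

Heat to bring ice to 0 °C and melt it: q₁ = 53.7×2.12×4.2 + 53.7×330.0 = 18199 J
Heat the water can supply cooling to 0 °C: 311.9×4.22×76.7 = 100954 J > q₁, so all ice melts.
Energy balance: 311.9×4.22×(76.7 − T) = 18199 + 53.7×4.22×(T − 0)
1316.218(76.7 − T) = 18199 + 226.614 T
100954 − 18199 = 1542.832 T
T = 82755 / 1542.832 = 53.64 °C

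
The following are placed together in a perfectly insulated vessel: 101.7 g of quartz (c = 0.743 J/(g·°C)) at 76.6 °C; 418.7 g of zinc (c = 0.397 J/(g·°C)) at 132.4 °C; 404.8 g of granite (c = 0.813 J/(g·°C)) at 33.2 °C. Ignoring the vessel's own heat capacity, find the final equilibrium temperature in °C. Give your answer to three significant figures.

Σ mᵢcᵢ(T − Tᵢ) = 0  ⇒  T = Σ mᵢcᵢTᵢ / Σ mᵢcᵢ
Σ mᵢcᵢ = 101.7×0.743 + 418.7×0.397 + 404.8×0.813 = 570.8894
Σ mᵢcᵢTᵢ = 75.5631×76.6 + 166.2239×132.4 + 329.1024×33.2 = 38722
T = 38722 / 570.8894 = 67.83 °C

T_f = 67.8 °C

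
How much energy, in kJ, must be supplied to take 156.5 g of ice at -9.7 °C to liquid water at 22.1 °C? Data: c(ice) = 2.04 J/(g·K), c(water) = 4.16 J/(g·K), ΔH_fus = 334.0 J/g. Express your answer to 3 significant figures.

q1 (heat ice -9.7→0.0 °C): 156.5 × 2.04 × 9.7 = 3097 J
q2 (melt at 0 °C): 156.5 × 334.0 = 52271 J
q3 (heat water 0.0→22.1 °C): 156.5 × 4.16 × 22.1 = 14388 J
Total: 3097 + 52271 + 14388 = 69756 J = 69.8 kJ

q = 69.8 kJ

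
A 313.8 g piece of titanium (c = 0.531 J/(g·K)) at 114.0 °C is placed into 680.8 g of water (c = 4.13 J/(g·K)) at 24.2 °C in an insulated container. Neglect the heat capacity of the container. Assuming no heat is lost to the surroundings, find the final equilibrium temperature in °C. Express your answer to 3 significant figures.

Heat lost by titanium = heat gained by water.
(313.8)(0.531)(114.0 − T) = (680.8)(4.13)(T − 24.2)
166.6278 (114.0 − T) = 2811.704 (T − 24.2)
18996 − 166.6278 T = 2811.704 T − 68043
87039 = 2978.3318 T
T = 29.22 °C

T_f = 29.2 °C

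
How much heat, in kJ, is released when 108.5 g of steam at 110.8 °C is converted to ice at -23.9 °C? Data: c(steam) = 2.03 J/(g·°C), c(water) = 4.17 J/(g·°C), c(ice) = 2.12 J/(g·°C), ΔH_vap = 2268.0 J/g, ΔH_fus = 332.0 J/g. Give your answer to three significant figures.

q = 335 kJ

q1 (cool steam 110.8→100 °C): 108.5 × 2.03 × 10.8 = 2379 J
q2 (condense at 100 °C): 108.5 × 2268.0 = 246078 J
q3 (cool water 100→0 °C): 108.5 × 4.17 × 100.0 = 45245 J
q4 (freeze at 0 °C): 108.5 × 332.0 = 36022 J
q5 (cool ice 0→-23.9 °C): 108.5 × 2.12 × 23.9 = 5497 J
Total: 2379 + 246078 + 45245 + 36022 + 5497 = 335221 J = 335 kJ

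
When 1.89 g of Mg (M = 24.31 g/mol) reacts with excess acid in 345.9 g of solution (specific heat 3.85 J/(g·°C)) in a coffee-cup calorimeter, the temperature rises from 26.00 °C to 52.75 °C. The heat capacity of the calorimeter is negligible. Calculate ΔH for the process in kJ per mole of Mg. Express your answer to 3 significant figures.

|ΔT| = |52.75 − 26.00| = 26.75 °C
|q_surr| = (345.9 × 3.85) × 26.75 = 1331.715 × 26.75 = 35620 J
n(Mg) = 1.89 / 24.31 = 0.07775 mol
Temperature rose, so q_rxn = −|q_surr| = -35.62 kJ
ΔH = q_rxn / n = -458.1 kJ/mol

ΔH = -458 kJ/mol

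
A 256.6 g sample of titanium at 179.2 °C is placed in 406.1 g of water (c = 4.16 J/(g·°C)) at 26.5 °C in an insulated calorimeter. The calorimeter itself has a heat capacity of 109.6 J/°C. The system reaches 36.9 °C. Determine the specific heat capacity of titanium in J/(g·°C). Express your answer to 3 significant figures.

c = 0.512 J/(g·°C)

q_gained = (406.1 × 4.16 + 109.6) × (36.9 − 26.5) = 18710 J
q_lost = 256.6 × c × (179.2 − 36.9) = 36514.18 c
Set equal: c = 18710 / 36514.18 = 0.512 J/(g·°C)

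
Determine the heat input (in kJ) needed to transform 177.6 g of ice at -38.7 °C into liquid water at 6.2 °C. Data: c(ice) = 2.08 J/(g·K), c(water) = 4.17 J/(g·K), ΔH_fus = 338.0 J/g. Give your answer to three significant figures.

q1 (heat ice -38.7→0.0 °C): 177.6 × 2.08 × 38.7 = 14296 J
q2 (melt at 0 °C): 177.6 × 338.0 = 60029 J
q3 (heat water 0.0→6.2 °C): 177.6 × 4.17 × 6.2 = 4592 J
Total: 14296 + 60029 + 4592 = 78917 J = 78.9 kJ

q = 78.9 kJ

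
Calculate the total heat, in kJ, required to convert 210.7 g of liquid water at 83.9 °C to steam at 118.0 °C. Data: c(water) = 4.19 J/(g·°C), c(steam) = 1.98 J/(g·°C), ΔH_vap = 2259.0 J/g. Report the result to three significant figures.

q1 (heat water 83.9→100.0 °C): 210.7 × 4.19 × 16.1 = 14214 J
q2 (vaporize at 100 °C): 210.7 × 2259.0 = 475971 J
q3 (heat steam 100.0→118.0 °C): 210.7 × 1.98 × 18.0 = 7509 J
Total: 14214 + 475971 + 7509 = 497694 J = 498 kJ

q = 498 kJ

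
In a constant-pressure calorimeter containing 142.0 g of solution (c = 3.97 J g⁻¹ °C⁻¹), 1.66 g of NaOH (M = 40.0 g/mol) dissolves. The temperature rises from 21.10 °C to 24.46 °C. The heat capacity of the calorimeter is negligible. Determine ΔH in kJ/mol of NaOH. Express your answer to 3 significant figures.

ΔH = -45.6 kJ/mol

|ΔT| = |24.46 − 21.10| = 3.36 °C
|q_surr| = (142.0 × 3.97) × 3.36 = 563.74 × 3.36 = 1894 J
n(NaOH) = 1.66 / 40.0 = 0.04150 mol
Temperature rose, so q_rxn = −|q_surr| = -1.894 kJ
ΔH = q_rxn / n = -45.64 kJ/mol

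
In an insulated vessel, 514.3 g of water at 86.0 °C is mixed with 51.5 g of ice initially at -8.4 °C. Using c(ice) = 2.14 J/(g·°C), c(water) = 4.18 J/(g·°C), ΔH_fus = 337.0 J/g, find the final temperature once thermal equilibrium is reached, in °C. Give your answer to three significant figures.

T_f = 70.4 °C

Heat to bring ice to 0 °C and melt it: q₁ = 51.5×2.14×8.4 + 51.5×337.0 = 18281 J
Heat the water can supply cooling to 0 °C: 514.3×4.18×86.0 = 184881 J > q₁, so all ice melts.
Energy balance: 514.3×4.18×(86.0 − T) = 18281 + 51.5×4.18×(T − 0)
2149.774(86.0 − T) = 18281 + 215.27 T
184881 − 18281 = 2365.044 T
T = 166600 / 2365.044 = 70.44 °C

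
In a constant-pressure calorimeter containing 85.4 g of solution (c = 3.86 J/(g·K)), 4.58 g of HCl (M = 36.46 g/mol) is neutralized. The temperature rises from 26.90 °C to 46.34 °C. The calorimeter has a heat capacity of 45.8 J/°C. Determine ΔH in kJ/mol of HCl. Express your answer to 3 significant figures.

ΔH = -58.1 kJ/mol

|ΔT| = |46.34 − 26.90| = 19.44 °C
|q_surr| = (85.4 × 3.86 + 45.8) × 19.44 = 375.444 × 19.44 = 7299 J
n(HCl) = 4.58 / 36.46 = 0.1256 mol
Temperature rose, so q_rxn = −|q_surr| = -7.299 kJ
ΔH = q_rxn / n = -58.11 kJ/mol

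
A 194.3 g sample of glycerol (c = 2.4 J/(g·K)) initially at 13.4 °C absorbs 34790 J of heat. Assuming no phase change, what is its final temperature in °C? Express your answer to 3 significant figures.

T_f = 88.0 °C

ΔT = q / (m c) = 34790 / (194.3 × 2.4) = 74.61 °C
T_f = 13.4 + 74.61 = 88.01 °C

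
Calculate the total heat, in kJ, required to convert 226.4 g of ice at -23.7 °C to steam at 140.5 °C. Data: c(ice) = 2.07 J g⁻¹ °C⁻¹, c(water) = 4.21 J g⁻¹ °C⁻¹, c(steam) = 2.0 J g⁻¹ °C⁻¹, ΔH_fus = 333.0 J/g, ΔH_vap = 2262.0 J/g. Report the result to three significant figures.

q = 712 kJ

q1 (heat ice -23.7→0.0 °C): 226.4 × 2.07 × 23.7 = 11107 J
q2 (melt at 0 °C): 226.4 × 333.0 = 75391 J
q3 (heat water 0.0→100.0 °C): 226.4 × 4.21 × 100.0 = 95314 J
q4 (vaporize at 100 °C): 226.4 × 2262.0 = 512117 J
q5 (heat steam 100.0→140.5 °C): 226.4 × 2.0 × 40.5 = 18338 J
Total: 11107 + 75391 + 95314 + 512117 + 18338 = 712267 J = 712 kJ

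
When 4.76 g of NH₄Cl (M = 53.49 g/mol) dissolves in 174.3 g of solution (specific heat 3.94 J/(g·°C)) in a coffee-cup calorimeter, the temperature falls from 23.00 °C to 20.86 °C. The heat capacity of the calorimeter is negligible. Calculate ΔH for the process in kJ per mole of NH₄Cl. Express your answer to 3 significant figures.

ΔH = 16.5 kJ/mol

|ΔT| = |20.86 − 23.00| = 2.14 °C
|q_surr| = (174.3 × 3.94) × 2.14 = 686.742 × 2.14 = 1470 J
n(NH₄Cl) = 4.76 / 53.49 = 0.08899 mol
Temperature fell, so q_rxn = +|q_surr| = 1.470 kJ
ΔH = q_rxn / n = 16.52 kJ/mol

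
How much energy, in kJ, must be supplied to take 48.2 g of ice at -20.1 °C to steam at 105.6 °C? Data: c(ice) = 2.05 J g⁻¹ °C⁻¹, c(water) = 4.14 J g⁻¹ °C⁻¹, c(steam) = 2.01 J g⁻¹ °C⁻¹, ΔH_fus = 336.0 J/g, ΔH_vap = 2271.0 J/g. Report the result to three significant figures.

q = 148 kJ

q1 (heat ice -20.1→0.0 °C): 48.2 × 2.05 × 20.1 = 1986 J
q2 (melt at 0 °C): 48.2 × 336.0 = 16195 J
q3 (heat water 0.0→100.0 °C): 48.2 × 4.14 × 100.0 = 19955 J
q4 (vaporize at 100 °C): 48.2 × 2271.0 = 109462 J
q5 (heat steam 100.0→105.6 °C): 48.2 × 2.01 × 5.6 = 543 J
Total: 1986 + 16195 + 19955 + 109462 + 543 = 148141 J = 148 kJ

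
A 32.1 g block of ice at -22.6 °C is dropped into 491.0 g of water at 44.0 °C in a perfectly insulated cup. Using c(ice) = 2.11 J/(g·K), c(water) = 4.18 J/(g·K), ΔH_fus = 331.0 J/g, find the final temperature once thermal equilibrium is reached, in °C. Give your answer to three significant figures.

T_f = 35.7 °C

Heat to bring ice to 0 °C and melt it: q₁ = 32.1×2.11×22.6 + 32.1×331.0 = 12156 J
Heat the water can supply cooling to 0 °C: 491.0×4.18×44.0 = 90304.7 J > q₁, so all ice melts.
Energy balance: 491.0×4.18×(44.0 − T) = 12156 + 32.1×4.18×(T − 0)
2052.38(44.0 − T) = 12156 + 134.178 T
90304.7 − 12156 = 2186.558 T
T = 78148.7 / 2186.558 = 35.74 °C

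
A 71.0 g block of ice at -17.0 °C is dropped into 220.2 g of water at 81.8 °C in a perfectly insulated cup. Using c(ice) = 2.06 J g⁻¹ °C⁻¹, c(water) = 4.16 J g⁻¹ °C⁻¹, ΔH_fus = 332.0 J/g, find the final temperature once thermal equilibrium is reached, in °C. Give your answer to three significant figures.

T_f = 40.3 °C

Heat to bring ice to 0 °C and melt it: q₁ = 71.0×2.06×17.0 + 71.0×332.0 = 26058 J
Heat the water can supply cooling to 0 °C: 220.2×4.16×81.8 = 74931.4 J > q₁, so all ice melts.
Energy balance: 220.2×4.16×(81.8 − T) = 26058 + 71.0×4.16×(T − 0)
916.032(81.8 − T) = 26058 + 295.36 T
74931.4 − 26058 = 1211.392 T
T = 48873.4 / 1211.392 = 40.34 °C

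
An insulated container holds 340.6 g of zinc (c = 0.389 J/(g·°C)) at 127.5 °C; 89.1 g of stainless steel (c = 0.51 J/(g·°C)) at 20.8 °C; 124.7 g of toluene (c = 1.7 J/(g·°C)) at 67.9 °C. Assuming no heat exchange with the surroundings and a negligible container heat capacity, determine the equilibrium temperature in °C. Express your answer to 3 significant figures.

T_f = 82.7 °C

Σ mᵢcᵢ(T − Tᵢ) = 0  ⇒  T = Σ mᵢcᵢTᵢ / Σ mᵢcᵢ
Σ mᵢcᵢ = 340.6×0.389 + 89.1×0.51 + 124.7×1.7 = 389.9244
Σ mᵢcᵢTᵢ = 132.4934×127.5 + 45.441×20.8 + 211.99×67.9 = 32232
T = 32232 / 389.9244 = 82.66 °C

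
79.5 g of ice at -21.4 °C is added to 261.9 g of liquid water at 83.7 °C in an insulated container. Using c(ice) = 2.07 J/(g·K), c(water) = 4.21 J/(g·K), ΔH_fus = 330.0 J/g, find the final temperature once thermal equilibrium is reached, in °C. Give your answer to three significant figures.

Heat to bring ice to 0 °C and melt it: q₁ = 79.5×2.07×21.4 + 79.5×330.0 = 29757 J
Heat the water can supply cooling to 0 °C: 261.9×4.21×83.7 = 92287.5 J > q₁, so all ice melts.
Energy balance: 261.9×4.21×(83.7 − T) = 29757 + 79.5×4.21×(T − 0)
1102.599(83.7 − T) = 29757 + 334.695 T
92287.5 − 29757 = 1437.294 T
T = 62530.5 / 1437.294 = 43.51 °C

T_f = 43.5 °C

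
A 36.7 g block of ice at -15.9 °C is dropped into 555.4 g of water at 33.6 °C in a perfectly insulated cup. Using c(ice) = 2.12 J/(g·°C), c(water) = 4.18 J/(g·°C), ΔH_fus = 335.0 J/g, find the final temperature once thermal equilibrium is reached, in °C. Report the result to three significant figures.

T_f = 26.1 °C

Heat to bring ice to 0 °C and melt it: q₁ = 36.7×2.12×15.9 + 36.7×335.0 = 13531.6 J
Heat the water can supply cooling to 0 °C: 555.4×4.18×33.6 = 78004.82 J > q₁, so all ice melts.
Energy balance: 555.4×4.18×(33.6 − T) = 13531.6 + 36.7×4.18×(T − 0)
2321.572(33.6 − T) = 13531.6 + 153.406 T
78004.82 − 13531.6 = 2474.978 T
T = 64473.22 / 2474.978 = 26.05 °C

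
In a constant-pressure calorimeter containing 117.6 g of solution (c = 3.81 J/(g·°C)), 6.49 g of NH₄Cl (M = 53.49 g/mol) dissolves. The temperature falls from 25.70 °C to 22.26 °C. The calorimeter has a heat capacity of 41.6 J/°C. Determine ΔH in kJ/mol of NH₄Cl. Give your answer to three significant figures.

ΔH = 13.9 kJ/mol

|ΔT| = |22.26 − 25.70| = 3.44 °C
|q_surr| = (117.6 × 3.81 + 41.6) × 3.44 = 489.656 × 3.44 = 1684 J
n(NH₄Cl) = 6.49 / 53.49 = 0.1213 mol
Temperature fell, so q_rxn = +|q_surr| = 1.684 kJ
ΔH = q_rxn / n = 13.88 kJ/mol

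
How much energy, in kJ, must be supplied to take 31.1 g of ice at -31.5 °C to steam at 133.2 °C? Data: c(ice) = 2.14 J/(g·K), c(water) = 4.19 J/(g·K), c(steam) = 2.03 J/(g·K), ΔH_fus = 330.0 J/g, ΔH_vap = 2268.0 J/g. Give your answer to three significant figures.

q = 98.0 kJ

q1 (heat ice -31.5→0.0 °C): 31.1 × 2.14 × 31.5 = 2096 J
q2 (melt at 0 °C): 31.1 × 330.0 = 10263 J
q3 (heat water 0.0→100.0 °C): 31.1 × 4.19 × 100.0 = 13031 J
q4 (vaporize at 100 °C): 31.1 × 2268.0 = 70535 J
q5 (heat steam 100.0→133.2 °C): 31.1 × 2.03 × 33.2 = 2096 J
Total: 2096 + 10263 + 13031 + 70535 + 2096 = 98021 J = 98.0 kJ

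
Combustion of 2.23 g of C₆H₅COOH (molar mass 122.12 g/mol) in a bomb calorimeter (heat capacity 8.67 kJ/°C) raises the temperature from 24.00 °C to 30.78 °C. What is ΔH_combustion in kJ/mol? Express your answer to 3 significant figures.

ΔT = 30.78 − 24.00 = 6.78 °C
q_cal = C_cal × ΔT = 8.67 × 6.78 = 58.7826 kJ
n = 2.23 / 122.12 = 0.01826 mol
q_rxn = −q_cal = -58.7826 kJ
ΔH = -58.7826 / 0.01826 = -3219 kJ/mol

ΔH = -3220 kJ/mol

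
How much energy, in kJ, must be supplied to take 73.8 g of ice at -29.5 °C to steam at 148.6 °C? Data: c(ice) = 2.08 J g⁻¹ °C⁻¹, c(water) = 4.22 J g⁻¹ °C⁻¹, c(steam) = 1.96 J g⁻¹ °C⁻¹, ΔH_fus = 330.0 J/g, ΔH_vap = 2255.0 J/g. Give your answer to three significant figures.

q1 (heat ice -29.5→0.0 °C): 73.8 × 2.08 × 29.5 = 4528 J
q2 (melt at 0 °C): 73.8 × 330.0 = 24354 J
q3 (heat water 0.0→100.0 °C): 73.8 × 4.22 × 100.0 = 31144 J
q4 (vaporize at 100 °C): 73.8 × 2255.0 = 166419 J
q5 (heat steam 100.0→148.6 °C): 73.8 × 1.96 × 48.6 = 7030 J
Total: 4528 + 24354 + 31144 + 166419 + 7030 = 233475 J = 233 kJ

q = 233 kJ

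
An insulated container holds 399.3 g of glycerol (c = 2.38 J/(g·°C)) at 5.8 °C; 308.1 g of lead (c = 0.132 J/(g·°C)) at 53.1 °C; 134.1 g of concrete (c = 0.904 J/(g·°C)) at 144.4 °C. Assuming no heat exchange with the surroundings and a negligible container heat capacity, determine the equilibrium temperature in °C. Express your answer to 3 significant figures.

Σ mᵢcᵢ(T − Tᵢ) = 0  ⇒  T = Σ mᵢcᵢTᵢ / Σ mᵢcᵢ
Σ mᵢcᵢ = 399.3×2.38 + 308.1×0.132 + 134.1×0.904 = 1112.2296
Σ mᵢcᵢTᵢ = 950.334×5.8 + 40.6692×53.1 + 121.2264×144.4 = 25177
T = 25177 / 1112.2296 = 22.64 °C

T_f = 22.6 °C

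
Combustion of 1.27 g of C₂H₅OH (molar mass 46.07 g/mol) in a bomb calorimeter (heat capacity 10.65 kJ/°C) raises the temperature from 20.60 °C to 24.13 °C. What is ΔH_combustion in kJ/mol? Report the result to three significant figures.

ΔH = -1360 kJ/mol

ΔT = 24.13 − 20.60 = 3.53 °C
q_cal = C_cal × ΔT = 10.65 × 3.53 = 37.5945 kJ
n = 1.27 / 46.07 = 0.02757 mol
q_rxn = −q_cal = -37.5945 kJ
ΔH = -37.5945 / 0.02757 = -1364 kJ/mol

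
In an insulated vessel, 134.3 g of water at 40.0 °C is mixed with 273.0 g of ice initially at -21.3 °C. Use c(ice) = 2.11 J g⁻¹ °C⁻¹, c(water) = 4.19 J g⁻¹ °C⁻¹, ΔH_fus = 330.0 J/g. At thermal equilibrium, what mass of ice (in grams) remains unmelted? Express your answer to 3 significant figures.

m_ice remaining = 242 g

Heat to warm all ice to 0 °C: 273.0×2.11×21.3 = 12269 J
Heat released by water cooling to 0 °C: 134.3×4.19×40.0 = 22509 J
22509 J < 12269 + 273.0×330.0 = 102359 J, so not all ice melts; final T = 0 °C.
Heat left for melting: 22509 − 12269 = 10240 J
Mass melted = 10240 / 330.0 = 31.03 g
Ice remaining = 273.0 − 31.03 = 241.97 g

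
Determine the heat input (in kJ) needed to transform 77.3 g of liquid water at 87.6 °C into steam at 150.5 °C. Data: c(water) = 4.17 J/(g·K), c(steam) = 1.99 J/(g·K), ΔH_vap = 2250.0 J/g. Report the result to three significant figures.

q = 186 kJ

q1 (heat water 87.6→100.0 °C): 77.3 × 4.17 × 12.4 = 3997 J
q2 (vaporize at 100 °C): 77.3 × 2250.0 = 173925 J
q3 (heat steam 100.0→150.5 °C): 77.3 × 1.99 × 50.5 = 7768 J
Total: 3997 + 173925 + 7768 = 185690 J = 186 kJ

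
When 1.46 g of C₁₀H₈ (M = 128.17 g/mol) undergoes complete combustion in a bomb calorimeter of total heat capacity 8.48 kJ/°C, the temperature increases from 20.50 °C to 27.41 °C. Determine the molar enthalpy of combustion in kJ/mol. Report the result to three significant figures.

ΔH = -5140 kJ/mol

ΔT = 27.41 − 20.50 = 6.91 °C
q_cal = C_cal × ΔT = 8.48 × 6.91 = 58.5968 kJ
n = 1.46 / 128.17 = 0.01139 mol
q_rxn = −q_cal = -58.5968 kJ
ΔH = -58.5968 / 0.01139 = -5144.6 kJ/mol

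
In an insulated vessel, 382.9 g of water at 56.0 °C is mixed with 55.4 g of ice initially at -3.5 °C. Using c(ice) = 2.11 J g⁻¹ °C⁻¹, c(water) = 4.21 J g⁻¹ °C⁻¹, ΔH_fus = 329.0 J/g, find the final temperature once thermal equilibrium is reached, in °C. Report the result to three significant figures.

T_f = 38.8 °C

Heat to bring ice to 0 °C and melt it: q₁ = 55.4×2.11×3.5 + 55.4×329.0 = 18636 J
Heat the water can supply cooling to 0 °C: 382.9×4.21×56.0 = 90272.5 J > q₁, so all ice melts.
Energy balance: 382.9×4.21×(56.0 − T) = 18636 + 55.4×4.21×(T − 0)
1612.009(56.0 − T) = 18636 + 233.234 T
90272.5 − 18636 = 1845.243 T
T = 71636.5 / 1845.243 = 38.82 °C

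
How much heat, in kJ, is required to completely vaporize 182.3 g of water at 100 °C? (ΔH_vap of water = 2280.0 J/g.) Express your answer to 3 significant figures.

q = m × ΔH_vap = 182.3 × 2280.0 = 415600 J = 416 kJ

q = 416 kJ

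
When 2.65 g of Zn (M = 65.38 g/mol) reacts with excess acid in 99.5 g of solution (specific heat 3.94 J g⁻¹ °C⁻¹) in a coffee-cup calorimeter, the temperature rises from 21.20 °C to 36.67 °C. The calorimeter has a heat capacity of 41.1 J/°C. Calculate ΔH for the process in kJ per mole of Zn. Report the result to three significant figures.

ΔH = -165 kJ/mol

|ΔT| = |36.67 − 21.20| = 15.47 °C
|q_surr| = (99.5 × 3.94 + 41.1) × 15.47 = 433.13 × 15.47 = 6701 J
n(Zn) = 2.65 / 65.38 = 0.04053 mol
Temperature rose, so q_rxn = −|q_surr| = -6.701 kJ
ΔH = q_rxn / n = -165.3 kJ/mol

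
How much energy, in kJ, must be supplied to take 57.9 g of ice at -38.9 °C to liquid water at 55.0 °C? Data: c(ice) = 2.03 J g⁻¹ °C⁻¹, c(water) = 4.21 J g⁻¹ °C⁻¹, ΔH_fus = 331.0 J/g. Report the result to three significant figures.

q1 (heat ice -38.9→0.0 °C): 57.9 × 2.03 × 38.9 = 4572 J
q2 (melt at 0 °C): 57.9 × 331.0 = 19165 J
q3 (heat water 0.0→55.0 °C): 57.9 × 4.21 × 55.0 = 13407 J
Total: 4572 + 19165 + 13407 = 37144 J = 37.1 kJ

q = 37.1 kJ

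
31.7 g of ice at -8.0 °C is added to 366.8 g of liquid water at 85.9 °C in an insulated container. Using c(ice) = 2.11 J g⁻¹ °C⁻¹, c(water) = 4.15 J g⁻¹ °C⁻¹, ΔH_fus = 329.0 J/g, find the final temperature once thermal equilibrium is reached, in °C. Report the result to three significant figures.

T_f = 72.4 °C

Heat to bring ice to 0 °C and melt it: q₁ = 31.7×2.11×8.0 + 31.7×329.0 = 10964 J
Heat the water can supply cooling to 0 °C: 366.8×4.15×85.9 = 130759 J > q₁, so all ice melts.
Energy balance: 366.8×4.15×(85.9 − T) = 10964 + 31.7×4.15×(T − 0)
1522.22(85.9 − T) = 10964 + 131.555 T
130759 − 10964 = 1653.775 T
T = 119795 / 1653.775 = 72.44 °C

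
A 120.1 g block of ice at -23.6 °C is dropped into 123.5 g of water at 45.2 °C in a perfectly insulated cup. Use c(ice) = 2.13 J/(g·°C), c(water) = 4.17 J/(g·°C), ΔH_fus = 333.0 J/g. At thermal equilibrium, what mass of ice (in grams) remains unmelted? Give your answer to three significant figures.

m_ice remaining = 68.3 g

Heat to warm all ice to 0 °C: 120.1×2.13×23.6 = 6037.2 J
Heat released by water cooling to 0 °C: 123.5×4.17×45.2 = 23278 J
23278 J < 6037.2 + 120.1×333.0 = 46030.5 J, so not all ice melts; final T = 0 °C.
Heat left for melting: 23278 − 6037.2 = 17240.8 J
Mass melted = 17240.8 / 333.0 = 51.77 g
Ice remaining = 120.1 − 51.77 = 68.33 g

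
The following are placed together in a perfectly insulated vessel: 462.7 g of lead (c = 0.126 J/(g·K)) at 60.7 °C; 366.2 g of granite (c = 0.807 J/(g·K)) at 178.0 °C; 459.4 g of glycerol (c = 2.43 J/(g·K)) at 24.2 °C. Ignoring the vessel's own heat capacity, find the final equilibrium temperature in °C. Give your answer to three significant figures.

Σ mᵢcᵢ(T − Tᵢ) = 0  ⇒  T = Σ mᵢcᵢTᵢ / Σ mᵢcᵢ
Σ mᵢcᵢ = 462.7×0.126 + 366.2×0.807 + 459.4×2.43 = 1470.1656
Σ mᵢcᵢTᵢ = 58.3002×60.7 + 295.5234×178.0 + 1116.342×24.2 = 83157
T = 83157 / 1470.1656 = 56.56 °C

T_f = 56.6 °C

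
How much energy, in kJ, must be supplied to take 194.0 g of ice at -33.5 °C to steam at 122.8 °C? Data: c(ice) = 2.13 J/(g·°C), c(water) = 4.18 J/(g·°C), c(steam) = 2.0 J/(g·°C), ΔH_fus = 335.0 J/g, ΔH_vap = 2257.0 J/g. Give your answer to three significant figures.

q = 607 kJ

q1 (heat ice -33.5→0.0 °C): 194.0 × 2.13 × 33.5 = 13843 J
q2 (melt at 0 °C): 194.0 × 335.0 = 64990 J
q3 (heat water 0.0→100.0 °C): 194.0 × 4.18 × 100.0 = 81092 J
q4 (vaporize at 100 °C): 194.0 × 2257.0 = 437858 J
q5 (heat steam 100.0→122.8 °C): 194.0 × 2.0 × 22.8 = 8846 J
Total: 13843 + 64990 + 81092 + 437858 + 8846 = 606629 J = 607 kJ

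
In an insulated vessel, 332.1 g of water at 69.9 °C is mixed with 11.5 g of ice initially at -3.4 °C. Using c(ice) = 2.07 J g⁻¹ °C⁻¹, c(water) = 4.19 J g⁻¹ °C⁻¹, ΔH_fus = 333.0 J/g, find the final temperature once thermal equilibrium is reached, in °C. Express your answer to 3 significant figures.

T_f = 64.8 °C

Heat to bring ice to 0 °C and melt it: q₁ = 11.5×2.07×3.4 + 11.5×333.0 = 3910.4 J
Heat the water can supply cooling to 0 °C: 332.1×4.19×69.9 = 97265.8 J > q₁, so all ice melts.
Energy balance: 332.1×4.19×(69.9 − T) = 3910.4 + 11.5×4.19×(T − 0)
1391.499(69.9 − T) = 3910.4 + 48.185 T
97265.8 − 3910.4 = 1439.684 T
T = 93355.4 / 1439.684 = 64.84 °C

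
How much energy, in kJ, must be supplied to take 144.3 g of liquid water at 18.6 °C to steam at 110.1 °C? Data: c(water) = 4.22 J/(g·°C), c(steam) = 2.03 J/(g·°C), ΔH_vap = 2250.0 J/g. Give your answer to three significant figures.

q1 (heat water 18.6→100.0 °C): 144.3 × 4.22 × 81.4 = 49568 J
q2 (vaporize at 100 °C): 144.3 × 2250.0 = 324675 J
q3 (heat steam 100.0→110.1 °C): 144.3 × 2.03 × 10.1 = 2959 J
Total: 49568 + 324675 + 2959 = 377202 J = 377 kJ

q = 377 kJ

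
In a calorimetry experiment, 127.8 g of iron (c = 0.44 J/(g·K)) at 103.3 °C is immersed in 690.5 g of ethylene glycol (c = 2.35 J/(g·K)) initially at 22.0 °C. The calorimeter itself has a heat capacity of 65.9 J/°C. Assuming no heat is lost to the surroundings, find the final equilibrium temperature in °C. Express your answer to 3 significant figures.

T_f = 24.6 °C

Heat lost by iron = heat gained by ethylene glycol + calorimeter.
(127.8)(0.44)(103.3 − T) = [(690.5)(2.35) + 65.9](T − 22.0)
56.232 (103.3 − T) = 1688.575 (T − 22.0)
5808.8 − 56.232 T = 1688.575 T − 37149
42957.8 = 1744.807 T
T = 24.62 °C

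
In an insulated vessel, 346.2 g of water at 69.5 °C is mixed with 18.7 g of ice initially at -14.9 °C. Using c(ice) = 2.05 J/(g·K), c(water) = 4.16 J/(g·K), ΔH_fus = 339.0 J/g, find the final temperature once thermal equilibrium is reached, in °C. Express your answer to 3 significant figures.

Heat to bring ice to 0 °C and melt it: q₁ = 18.7×2.05×14.9 + 18.7×339.0 = 6910.5 J
Heat the water can supply cooling to 0 °C: 346.2×4.16×69.5 = 100093 J > q₁, so all ice melts.
Energy balance: 346.2×4.16×(69.5 − T) = 6910.5 + 18.7×4.16×(T − 0)
1440.192(69.5 − T) = 6910.5 + 77.792 T
100093 − 6910.5 = 1517.984 T
T = 93182.5 / 1517.984 = 61.39 °C

T_f = 61.4 °C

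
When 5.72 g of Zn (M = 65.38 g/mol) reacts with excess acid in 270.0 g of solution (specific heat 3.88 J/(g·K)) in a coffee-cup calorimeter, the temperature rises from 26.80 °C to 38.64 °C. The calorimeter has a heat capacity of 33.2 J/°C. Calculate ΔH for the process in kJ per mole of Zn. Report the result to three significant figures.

|ΔT| = |38.64 − 26.80| = 11.84 °C
|q_surr| = (270.0 × 3.88 + 33.2) × 11.84 = 1080.8 × 11.84 = 12800 J
n(Zn) = 5.72 / 65.38 = 0.08749 mol
Temperature rose, so q_rxn = −|q_surr| = -12.80 kJ
ΔH = q_rxn / n = -146.3 kJ/mol

ΔH = -146 kJ/mol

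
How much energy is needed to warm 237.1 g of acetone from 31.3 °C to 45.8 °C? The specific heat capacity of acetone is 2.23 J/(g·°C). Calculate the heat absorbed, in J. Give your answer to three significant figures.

q = m c ΔT = 237.1 × 2.23 × (45.8 − 31.3)
q = 237.1 × 2.23 × 14.5 = 7667 J

q = 7670 J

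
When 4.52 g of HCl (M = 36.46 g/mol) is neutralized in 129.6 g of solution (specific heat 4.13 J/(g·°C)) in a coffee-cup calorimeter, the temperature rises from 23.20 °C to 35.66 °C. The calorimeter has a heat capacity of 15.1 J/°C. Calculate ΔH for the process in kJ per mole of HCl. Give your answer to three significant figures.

|ΔT| = |35.66 − 23.20| = 12.46 °C
|q_surr| = (129.6 × 4.13 + 15.1) × 12.46 = 550.348 × 12.46 = 6857 J
n(HCl) = 4.52 / 36.46 = 0.1240 mol
Temperature rose, so q_rxn = −|q_surr| = -6.857 kJ
ΔH = q_rxn / n = -55.30 kJ/mol

ΔH = -55.3 kJ/mol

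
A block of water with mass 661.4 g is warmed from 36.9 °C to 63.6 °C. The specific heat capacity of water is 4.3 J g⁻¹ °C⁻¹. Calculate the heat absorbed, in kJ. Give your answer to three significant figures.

q = 75.9 kJ

q = m c ΔT = 661.4 × 4.3 × (63.6 − 36.9)
q = 661.4 × 4.3 × 26.7 = 75940 J = 75.9 kJ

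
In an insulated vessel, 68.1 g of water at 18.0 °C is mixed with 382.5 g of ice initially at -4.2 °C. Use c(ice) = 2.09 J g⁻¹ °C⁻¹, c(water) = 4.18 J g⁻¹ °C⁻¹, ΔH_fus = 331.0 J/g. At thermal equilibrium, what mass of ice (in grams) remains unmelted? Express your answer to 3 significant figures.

Heat to warm all ice to 0 °C: 382.5×2.09×4.2 = 3357.6 J
Heat released by water cooling to 0 °C: 68.1×4.18×18.0 = 5123.8 J
5123.8 J < 3357.6 + 382.5×331.0 = 129965.1 J, so not all ice melts; final T = 0 °C.
Heat left for melting: 5123.8 − 3357.6 = 1766.2 J
Mass melted = 1766.2 / 331.0 = 5.336 g
Ice remaining = 382.5 − 5.336 = 377.164 g

m_ice remaining = 377 g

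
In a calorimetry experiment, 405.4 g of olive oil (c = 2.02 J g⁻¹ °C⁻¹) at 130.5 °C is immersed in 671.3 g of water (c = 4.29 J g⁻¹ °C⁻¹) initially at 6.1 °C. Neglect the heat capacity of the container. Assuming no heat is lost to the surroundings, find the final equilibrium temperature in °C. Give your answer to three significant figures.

Heat lost by olive oil = heat gained by water.
(405.4)(2.02)(130.5 − T) = (671.3)(4.29)(T − 6.1)
818.908 (130.5 − T) = 2879.877 (T − 6.1)
106870 − 818.908 T = 2879.877 T − 17567
124437 = 3698.785 T
T = 33.64 °C

T_f = 33.6 °C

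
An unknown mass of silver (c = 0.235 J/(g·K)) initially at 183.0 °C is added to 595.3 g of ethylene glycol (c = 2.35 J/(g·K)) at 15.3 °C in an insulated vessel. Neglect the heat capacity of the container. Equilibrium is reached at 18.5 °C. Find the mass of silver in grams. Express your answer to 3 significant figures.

q_gained = (595.3 × 2.35) × (18.5 − 15.3) = 4477 J
q_lost = m × 0.235 × (183.0 − 18.5) = 38.6575 m
m = 4477 / 38.6575 = 116 g

m = 116 g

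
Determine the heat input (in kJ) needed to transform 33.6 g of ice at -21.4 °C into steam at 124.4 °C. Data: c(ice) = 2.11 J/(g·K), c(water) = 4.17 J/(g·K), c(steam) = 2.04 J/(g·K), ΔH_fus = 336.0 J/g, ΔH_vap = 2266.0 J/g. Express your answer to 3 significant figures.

q1 (heat ice -21.4→0.0 °C): 33.6 × 2.11 × 21.4 = 1517 J
q2 (melt at 0 °C): 33.6 × 336.0 = 11290 J
q3 (heat water 0.0→100.0 °C): 33.6 × 4.17 × 100.0 = 14011 J
q4 (vaporize at 100 °C): 33.6 × 2266.0 = 76138 J
q5 (heat steam 100.0→124.4 °C): 33.6 × 2.04 × 24.4 = 1672 J
Total: 1517 + 11290 + 14011 + 76138 + 1672 = 104628 J = 105 kJ

q = 105 kJ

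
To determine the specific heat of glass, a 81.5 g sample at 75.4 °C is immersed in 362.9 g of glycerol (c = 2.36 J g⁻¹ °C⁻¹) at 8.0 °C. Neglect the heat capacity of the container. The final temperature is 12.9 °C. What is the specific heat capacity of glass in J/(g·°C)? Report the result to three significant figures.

q_gained = (362.9 × 2.36) × (12.9 − 8.0) = 4197 J
q_lost = 81.5 × c × (75.4 − 12.9) = 5093.75 c
Set equal: c = 4197 / 5093.75 = 0.824 J/(g·°C)

c = 0.824 J/(g·°C)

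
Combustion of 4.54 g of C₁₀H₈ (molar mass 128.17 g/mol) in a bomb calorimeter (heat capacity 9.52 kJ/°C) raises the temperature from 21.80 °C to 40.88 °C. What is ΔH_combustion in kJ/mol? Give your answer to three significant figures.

ΔT = 40.88 − 21.80 = 19.08 °C
q_cal = C_cal × ΔT = 9.52 × 19.08 = 181.6416 kJ
n = 4.54 / 128.17 = 0.03542 mol
q_rxn = −q_cal = -181.6416 kJ
ΔH = -181.6416 / 0.03542 = -5128 kJ/mol

ΔH = -5130 kJ/mol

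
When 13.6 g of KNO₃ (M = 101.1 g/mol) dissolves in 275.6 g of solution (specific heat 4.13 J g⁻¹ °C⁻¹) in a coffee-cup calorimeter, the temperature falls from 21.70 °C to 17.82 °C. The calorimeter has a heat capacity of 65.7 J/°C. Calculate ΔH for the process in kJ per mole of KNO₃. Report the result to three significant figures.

ΔH = 34.7 kJ/mol

|ΔT| = |17.82 − 21.70| = 3.88 °C
|q_surr| = (275.6 × 4.13 + 65.7) × 3.88 = 1203.928 × 3.88 = 4671 J
n(KNO₃) = 13.6 / 101.1 = 0.1345 mol
Temperature fell, so q_rxn = +|q_surr| = 4.671 kJ
ΔH = q_rxn / n = 34.73 kJ/mol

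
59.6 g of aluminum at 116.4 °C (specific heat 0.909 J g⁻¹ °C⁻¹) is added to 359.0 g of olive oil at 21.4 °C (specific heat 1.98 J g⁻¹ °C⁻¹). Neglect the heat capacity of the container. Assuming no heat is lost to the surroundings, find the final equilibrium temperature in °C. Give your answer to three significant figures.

Heat lost by aluminum = heat gained by olive oil.
(59.6)(0.909)(116.4 − T) = (359.0)(1.98)(T − 21.4)
54.1764 (116.4 − T) = 710.82 (T − 21.4)
6306.1 − 54.1764 T = 710.82 T − 15212
21518.1 = 764.9964 T
T = 28.13 °C

T_f = 28.1 °C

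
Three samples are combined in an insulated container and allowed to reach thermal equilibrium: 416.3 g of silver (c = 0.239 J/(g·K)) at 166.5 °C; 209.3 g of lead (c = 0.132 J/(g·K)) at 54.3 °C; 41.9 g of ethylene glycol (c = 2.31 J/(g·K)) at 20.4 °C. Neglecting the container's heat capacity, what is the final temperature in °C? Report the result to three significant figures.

Σ mᵢcᵢ(T − Tᵢ) = 0  ⇒  T = Σ mᵢcᵢTᵢ / Σ mᵢcᵢ
Σ mᵢcᵢ = 416.3×0.239 + 209.3×0.132 + 41.9×2.31 = 223.9123
Σ mᵢcᵢTᵢ = 99.4957×166.5 + 27.6276×54.3 + 96.789×20.4 = 20041
T = 20041 / 223.9123 = 89.50 °C

T_f = 89.5 °C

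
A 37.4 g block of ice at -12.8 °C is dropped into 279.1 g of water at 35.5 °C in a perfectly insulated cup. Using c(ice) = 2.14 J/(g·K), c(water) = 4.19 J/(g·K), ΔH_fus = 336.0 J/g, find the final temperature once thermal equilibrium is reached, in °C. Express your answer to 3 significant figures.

Heat to bring ice to 0 °C and melt it: q₁ = 37.4×2.14×12.8 + 37.4×336.0 = 13591 J
Heat the water can supply cooling to 0 °C: 279.1×4.19×35.5 = 41514.7 J > q₁, so all ice melts.
Energy balance: 279.1×4.19×(35.5 − T) = 13591 + 37.4×4.19×(T − 0)
1169.429(35.5 − T) = 13591 + 156.706 T
41514.7 − 13591 = 1326.135 T
T = 27923.7 / 1326.135 = 21.06 °C

T_f = 21.1 °C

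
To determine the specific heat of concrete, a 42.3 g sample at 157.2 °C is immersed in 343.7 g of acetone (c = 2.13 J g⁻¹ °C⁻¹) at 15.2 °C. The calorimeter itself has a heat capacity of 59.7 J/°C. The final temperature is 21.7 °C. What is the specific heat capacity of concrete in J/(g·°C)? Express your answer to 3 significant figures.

c = 0.898 J/(g·°C)

q_gained = (343.7 × 2.13 + 59.7) × (21.7 − 15.2) = 5147 J
q_lost = 42.3 × c × (157.2 − 21.7) = 5731.65 c
Set equal: c = 5147 / 5731.65 = 0.898 J/(g·°C)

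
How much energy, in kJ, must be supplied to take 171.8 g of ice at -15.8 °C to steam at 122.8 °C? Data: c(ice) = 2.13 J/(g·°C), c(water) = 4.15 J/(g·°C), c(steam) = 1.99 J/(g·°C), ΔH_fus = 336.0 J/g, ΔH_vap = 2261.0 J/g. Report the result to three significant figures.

q1 (heat ice -15.8→0.0 °C): 171.8 × 2.13 × 15.8 = 5782 J
q2 (melt at 0 °C): 171.8 × 336.0 = 57725 J
q3 (heat water 0.0→100.0 °C): 171.8 × 4.15 × 100.0 = 71297 J
q4 (vaporize at 100 °C): 171.8 × 2261.0 = 388440 J
q5 (heat steam 100.0→122.8 °C): 171.8 × 1.99 × 22.8 = 7795 J
Total: 5782 + 57725 + 71297 + 388440 + 7795 = 531039 J = 531 kJ

q = 531 kJ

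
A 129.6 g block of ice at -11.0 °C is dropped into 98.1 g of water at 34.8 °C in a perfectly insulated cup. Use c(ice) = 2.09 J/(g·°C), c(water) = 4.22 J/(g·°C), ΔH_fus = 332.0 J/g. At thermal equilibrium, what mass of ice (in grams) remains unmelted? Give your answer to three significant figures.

m_ice remaining = 95.2 g

Heat to warm all ice to 0 °C: 129.6×2.09×11.0 = 2979.5 J
Heat released by water cooling to 0 °C: 98.1×4.22×34.8 = 14407 J
14407 J < 2979.5 + 129.6×332.0 = 46006.7 J, so not all ice melts; final T = 0 °C.
Heat left for melting: 14407 − 2979.5 = 11427.5 J
Mass melted = 11427.5 / 332.0 = 34.42 g
Ice remaining = 129.6 − 34.42 = 95.18 g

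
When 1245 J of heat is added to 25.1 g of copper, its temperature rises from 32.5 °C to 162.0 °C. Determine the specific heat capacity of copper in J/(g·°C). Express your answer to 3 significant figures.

c = q / (m ΔT) = 1245 / (25.1 × 129.5)
c = 1245 / 3250.45 = 0.383 J/(g·°C)

c = 0.383 J/(g·°C)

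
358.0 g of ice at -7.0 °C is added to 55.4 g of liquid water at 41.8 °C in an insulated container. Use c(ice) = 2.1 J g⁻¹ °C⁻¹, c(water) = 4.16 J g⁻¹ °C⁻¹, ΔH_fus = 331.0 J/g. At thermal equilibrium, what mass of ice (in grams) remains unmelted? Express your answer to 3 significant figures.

m_ice remaining = 345 g

Heat to warm all ice to 0 °C: 358.0×2.1×7.0 = 5262.6 J
Heat released by water cooling to 0 °C: 55.4×4.16×41.8 = 9633.4 J
9633.4 J < 5262.6 + 358.0×331.0 = 123760.6 J, so not all ice melts; final T = 0 °C.
Heat left for melting: 9633.4 − 5262.6 = 4370.8 J
Mass melted = 4370.8 / 331.0 = 13.20 g
Ice remaining = 358.0 − 13.20 = 344.80 g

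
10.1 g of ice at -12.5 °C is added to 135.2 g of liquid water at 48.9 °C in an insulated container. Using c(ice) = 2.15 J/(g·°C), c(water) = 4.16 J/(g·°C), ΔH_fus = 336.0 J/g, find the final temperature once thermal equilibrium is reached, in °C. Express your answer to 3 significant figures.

T_f = 39.4 °C

Heat to bring ice to 0 °C and melt it: q₁ = 10.1×2.15×12.5 + 10.1×336.0 = 3665.0 J
Heat the water can supply cooling to 0 °C: 135.2×4.16×48.9 = 27502.9 J > q₁, so all ice melts.
Energy balance: 135.2×4.16×(48.9 − T) = 3665.0 + 10.1×4.16×(T − 0)
562.432(48.9 − T) = 3665.0 + 42.016 T
27502.9 − 3665.0 = 604.448 T
T = 23837.9 / 604.448 = 39.44 °C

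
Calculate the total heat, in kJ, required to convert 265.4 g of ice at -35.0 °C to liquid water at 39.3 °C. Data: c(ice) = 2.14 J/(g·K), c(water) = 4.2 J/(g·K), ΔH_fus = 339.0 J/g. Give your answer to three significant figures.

q1 (heat ice -35.0→0.0 °C): 265.4 × 2.14 × 35.0 = 19878 J
q2 (melt at 0 °C): 265.4 × 339.0 = 89971 J
q3 (heat water 0.0→39.3 °C): 265.4 × 4.2 × 39.3 = 43807 J
Total: 19878 + 89971 + 43807 = 153656 J = 154 kJ

q = 154 kJ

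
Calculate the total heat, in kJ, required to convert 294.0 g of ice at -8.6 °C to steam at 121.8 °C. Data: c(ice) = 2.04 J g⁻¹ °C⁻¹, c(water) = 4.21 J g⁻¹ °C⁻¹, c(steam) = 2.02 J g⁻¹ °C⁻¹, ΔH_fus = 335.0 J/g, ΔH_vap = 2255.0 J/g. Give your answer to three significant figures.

q = 903 kJ

q1 (heat ice -8.6→0.0 °C): 294.0 × 2.04 × 8.6 = 5158 J
q2 (melt at 0 °C): 294.0 × 335.0 = 98490 J
q3 (heat water 0.0→100.0 °C): 294.0 × 4.21 × 100.0 = 123774 J
q4 (vaporize at 100 °C): 294.0 × 2255.0 = 662970 J
q5 (heat steam 100.0→121.8 °C): 294.0 × 2.02 × 21.8 = 12947 J
Total: 5158 + 98490 + 123774 + 662970 + 12947 = 903339 J = 903 kJ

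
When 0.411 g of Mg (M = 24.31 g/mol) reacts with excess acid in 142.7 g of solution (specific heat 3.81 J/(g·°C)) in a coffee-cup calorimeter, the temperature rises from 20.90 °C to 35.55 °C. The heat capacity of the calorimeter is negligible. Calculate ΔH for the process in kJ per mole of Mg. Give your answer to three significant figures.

ΔH = -471 kJ/mol

|ΔT| = |35.55 − 20.90| = 14.65 °C
|q_surr| = (142.7 × 3.81) × 14.65 = 543.687 × 14.65 = 7965 J
n(Mg) = 0.411 / 24.31 = 0.01691 mol
Temperature rose, so q_rxn = −|q_surr| = -7.965 kJ
ΔH = q_rxn / n = -471.0 kJ/mol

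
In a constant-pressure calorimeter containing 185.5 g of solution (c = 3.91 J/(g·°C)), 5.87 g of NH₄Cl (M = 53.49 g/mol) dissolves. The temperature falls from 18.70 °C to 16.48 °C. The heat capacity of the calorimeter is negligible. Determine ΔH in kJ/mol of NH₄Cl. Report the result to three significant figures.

|ΔT| = |16.48 − 18.70| = 2.22 °C
|q_surr| = (185.5 × 3.91) × 2.22 = 725.305 × 2.22 = 1610 J
n(NH₄Cl) = 5.87 / 53.49 = 0.1097 mol
Temperature fell, so q_rxn = +|q_surr| = 1.610 kJ
ΔH = q_rxn / n = 14.68 kJ/mol

ΔH = 14.7 kJ/mol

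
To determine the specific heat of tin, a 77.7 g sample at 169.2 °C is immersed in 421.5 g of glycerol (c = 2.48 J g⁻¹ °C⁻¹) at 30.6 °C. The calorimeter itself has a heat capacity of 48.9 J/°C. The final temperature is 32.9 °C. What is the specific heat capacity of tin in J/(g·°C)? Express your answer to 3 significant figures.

c = 0.238 J/(g·°C)

q_gained = (421.5 × 2.48 + 48.9) × (32.9 − 30.6) = 2517 J
q_lost = 77.7 × c × (169.2 − 32.9) = 10590.51 c
Set equal: c = 2517 / 10590.51 = 0.238 J/(g·°C)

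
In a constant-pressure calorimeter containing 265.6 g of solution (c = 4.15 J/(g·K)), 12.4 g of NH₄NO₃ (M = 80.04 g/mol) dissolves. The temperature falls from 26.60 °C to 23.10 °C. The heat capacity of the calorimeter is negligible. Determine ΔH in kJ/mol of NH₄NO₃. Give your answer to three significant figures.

ΔH = 24.9 kJ/mol

|ΔT| = |23.10 − 26.60| = 3.50 °C
|q_surr| = (265.6 × 4.15) × 3.50 = 1102.24 × 3.50 = 3858 J
n(NH₄NO₃) = 12.4 / 80.04 = 0.1549 mol
Temperature fell, so q_rxn = +|q_surr| = 3.858 kJ
ΔH = q_rxn / n = 24.91 kJ/mol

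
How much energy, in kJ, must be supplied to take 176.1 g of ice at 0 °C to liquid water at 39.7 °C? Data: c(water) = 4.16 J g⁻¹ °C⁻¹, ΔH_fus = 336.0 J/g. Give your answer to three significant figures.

q = 88.3 kJ

q1 (melt at 0 °C): 176.1 × 336.0 = 59170 J
q2 (heat water 0.0→39.7 °C): 176.1 × 4.16 × 39.7 = 29083 J
Total: 59170 + 29083 = 88253 J = 88.3 kJ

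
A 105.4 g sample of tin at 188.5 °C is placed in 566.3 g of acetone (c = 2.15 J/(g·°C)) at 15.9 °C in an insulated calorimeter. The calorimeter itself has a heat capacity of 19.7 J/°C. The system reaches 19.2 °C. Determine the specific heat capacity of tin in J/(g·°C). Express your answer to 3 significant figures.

q_gained = (566.3 × 2.15 + 19.7) × (19.2 − 15.9) = 4083 J
q_lost = 105.4 × c × (188.5 − 19.2) = 17844.22 c
Set equal: c = 4083 / 17844.22 = 0.229 J/(g·°C)

c = 0.229 J/(g·°C)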